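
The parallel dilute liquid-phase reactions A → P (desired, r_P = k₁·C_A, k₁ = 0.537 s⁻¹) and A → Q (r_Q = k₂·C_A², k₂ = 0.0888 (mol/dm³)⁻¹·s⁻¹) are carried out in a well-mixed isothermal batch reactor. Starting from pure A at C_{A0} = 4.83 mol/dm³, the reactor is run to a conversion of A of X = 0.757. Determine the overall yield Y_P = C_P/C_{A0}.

0.513

C_A = C_{A0}(1−X) = 1.174 mol/dm³.
Along a PFR/batch, dC_P/dC_A = −r_P/(r_P+r_Q) = −k₁/(k₁+k₂·C_A).
Integrating from C_{A0} to C_A: C_P = (0.537/0.0888)·ln[(0.537+0.0888·4.83)/(0.537+0.0888·1.17)] = 6.047·ln(0.9659/0.6412) = 2.477 mol/dm³.
Y_P = C_P/C_{A0} = 2.477/4.83 = 0.513.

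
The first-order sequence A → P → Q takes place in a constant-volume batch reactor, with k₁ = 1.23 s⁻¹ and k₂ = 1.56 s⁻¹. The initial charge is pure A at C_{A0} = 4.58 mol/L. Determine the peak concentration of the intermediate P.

1.49 mol/L

For a first-order series the maximum intermediate yield is C_{P,max}/C_{A0} = (k₁/k₂)^[k₂/(k₂−k₁)].
= (1.23/1.56)^(1.56/(1.56−1.23)) = (0.7885)^(4.727) = 0.3251.
C_{P,max} = 0.3251×4.58 = 1.49 mol/L.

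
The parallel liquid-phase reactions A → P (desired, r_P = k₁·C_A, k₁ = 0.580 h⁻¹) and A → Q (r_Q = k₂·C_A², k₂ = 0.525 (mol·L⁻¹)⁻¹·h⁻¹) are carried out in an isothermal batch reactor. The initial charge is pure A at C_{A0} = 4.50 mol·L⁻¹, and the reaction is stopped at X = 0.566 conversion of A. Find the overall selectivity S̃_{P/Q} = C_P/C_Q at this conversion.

0.357

C_A = C_{A0}(1−X) = 1.953 mol·L⁻¹.
Along a PFR/batch, dC_P/dC_A = −r_P/(r_P+r_Q) = −k₁/(k₁+k₂·C_A).
Integrating from C_{A0} to C_A: C_P = (0.580/0.525)·ln[(0.580+0.525·4.50)/(0.580+0.525·1.95)] = 1.105·ln(2.943/1.605) = 0.6694 mol·L⁻¹.
C_Q = (C_{A0}−C_A)−C_P = 1.878 mol·L⁻¹; S̃_{P/Q} = 0.6694/1.878 = 0.357.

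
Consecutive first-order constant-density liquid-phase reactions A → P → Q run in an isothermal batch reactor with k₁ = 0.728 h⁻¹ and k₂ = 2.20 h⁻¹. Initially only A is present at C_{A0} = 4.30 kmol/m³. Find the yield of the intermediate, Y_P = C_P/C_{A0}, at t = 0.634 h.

0.189

For first-order series with pure A initially, C_P(t) = k₁C_{A0}/(k₂−k₁)·(e^(−k₁t) − e^(−k₂t)).
e^(−k₁t) = e^(−0.728×0.634) = e^(−0.4616) = 0.6303; e^(−k₂t) = e^(−1.395) = 0.2479.
C_P = 0.728×4.30/(2.20−0.728) × (0.6303−0.2479) = 2.127×0.3824 = 0.8133 kmol/m³.
Y_P = C_P/C_{A0} = 0.8133/4.30 = 0.189.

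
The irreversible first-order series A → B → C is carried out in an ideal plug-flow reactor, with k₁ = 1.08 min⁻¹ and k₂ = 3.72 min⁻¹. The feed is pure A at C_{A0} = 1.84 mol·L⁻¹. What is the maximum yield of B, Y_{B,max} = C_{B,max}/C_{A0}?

0.175

For a first-order series the maximum intermediate yield is C_{B,max}/C_{A0} = (k₁/k₂)^[k₂/(k₂−k₁)].
= (1.08/3.72)^(3.72/(3.72−1.08)) = (0.2903)^(1.409) = 0.1750.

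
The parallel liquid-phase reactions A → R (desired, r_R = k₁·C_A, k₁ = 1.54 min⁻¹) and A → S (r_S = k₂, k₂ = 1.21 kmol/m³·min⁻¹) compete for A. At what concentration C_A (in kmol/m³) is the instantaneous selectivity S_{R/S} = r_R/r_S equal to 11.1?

8.72 kmol/m³

S_{R/S} = (k₁/k₂)·C_A ⇒ C_A = S·k₂/k₁.
= 11.1×1.21/1.54 = 8.72 kmol/m³.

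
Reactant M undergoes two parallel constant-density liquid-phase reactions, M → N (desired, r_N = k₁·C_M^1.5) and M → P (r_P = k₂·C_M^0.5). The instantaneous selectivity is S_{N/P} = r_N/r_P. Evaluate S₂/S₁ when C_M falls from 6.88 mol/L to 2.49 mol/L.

S_{N/P} = (k₁/k₂)·C_M, so S₂/S₁ = (C_{M,2}/C_{M,1}).
= 2.49/6.88 = 0.362.

0.362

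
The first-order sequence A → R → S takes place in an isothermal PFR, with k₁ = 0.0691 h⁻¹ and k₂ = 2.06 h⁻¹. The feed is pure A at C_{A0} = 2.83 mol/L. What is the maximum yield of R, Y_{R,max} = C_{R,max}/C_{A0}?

0.0298

For a first-order series the maximum intermediate yield is C_{R,max}/C_{A0} = (k₁/k₂)^[k₂/(k₂−k₁)].
= (0.0691/2.06)^(2.06/(2.06−0.0691)) = (0.03354)^(1.035) = 0.02982.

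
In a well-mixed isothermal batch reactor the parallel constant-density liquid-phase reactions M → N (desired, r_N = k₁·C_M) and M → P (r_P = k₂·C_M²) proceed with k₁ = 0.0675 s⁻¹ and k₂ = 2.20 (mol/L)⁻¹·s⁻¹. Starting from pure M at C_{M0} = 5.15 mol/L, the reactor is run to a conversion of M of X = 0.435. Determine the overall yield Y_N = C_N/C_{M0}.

0.00337

C_M = C_{M0}(1−X) = 2.910 mol/L.
Along a PFR/batch, dC_N/dC_M = −r_N/(r_N+r_P) = −k₁/(k₁+k₂·C_M).
Integrating from C_{M0} to C_M: C_N = (0.0675/2.20)·ln[(0.0675+2.20·5.15)/(0.0675+2.20·2.91)] = 0.03068·ln(11.40/6.469) = 0.01738 mol/L.
Y_N = C_N/C_{M0} = 0.01738/5.15 = 0.00337.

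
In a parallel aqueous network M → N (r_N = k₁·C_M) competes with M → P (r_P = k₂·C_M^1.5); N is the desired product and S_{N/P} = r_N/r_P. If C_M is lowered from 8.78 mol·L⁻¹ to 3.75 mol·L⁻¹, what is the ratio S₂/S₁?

1.53

S_{N/P} = (k₁/k₂)·C_M^-0.5, so S₂/S₁ = (C_{M,2}/C_{M,1})^-0.5.
= (3.75/8.78)^(-0.5) = (0.4271)^(-0.5) = 1.53.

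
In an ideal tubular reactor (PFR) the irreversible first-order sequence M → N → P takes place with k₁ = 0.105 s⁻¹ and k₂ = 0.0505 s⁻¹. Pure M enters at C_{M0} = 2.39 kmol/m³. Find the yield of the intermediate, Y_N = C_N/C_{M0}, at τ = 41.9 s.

The intermediate concentration in a first-order A→B→C sequence is C_N = k₁C_{M0}(e^(−k₁τ) − e^(−k₂τ))/(k₂−k₁).
e^(−k₁τ) = e^(−0.105×41.9) = e^(−4.399) = 0.01228; e^(−k₂τ) = e^(−2.116) = 0.1205.
C_N = 0.105×2.39/(0.0505−0.105) × (0.01228−0.1205) = (-4.605)×(-0.1082) = 0.4984 kmol/m³.
Y_N = C_N/C_{M0} = 0.4984/2.39 = 0.209.

0.209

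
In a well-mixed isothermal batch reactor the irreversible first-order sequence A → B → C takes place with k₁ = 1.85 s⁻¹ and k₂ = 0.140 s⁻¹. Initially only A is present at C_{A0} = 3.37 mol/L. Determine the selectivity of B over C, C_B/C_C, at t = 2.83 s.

2.65

The intermediate concentration in a first-order A→B→C sequence is C_B = k₁C_{A0}(e^(−k₁t) − e^(−k₂t))/(k₂−k₁).
e^(−k₁t) = e^(−1.85×2.83) = e^(−5.236) = 0.005324; e^(−k₂t) = e^(−0.3962) = 0.6729.
C_B = 1.85×3.37/(0.140−1.85) × (0.005324−0.6729) = (-3.646)×(-0.6675) = 2.434 mol/L.
C_A = C_{A0}e^(−k₁t) = 0.01794 mol/L, so C_C = C_{A0}−C_A−C_B = 0.9182 mol/L; C_B/C_C = 2.65.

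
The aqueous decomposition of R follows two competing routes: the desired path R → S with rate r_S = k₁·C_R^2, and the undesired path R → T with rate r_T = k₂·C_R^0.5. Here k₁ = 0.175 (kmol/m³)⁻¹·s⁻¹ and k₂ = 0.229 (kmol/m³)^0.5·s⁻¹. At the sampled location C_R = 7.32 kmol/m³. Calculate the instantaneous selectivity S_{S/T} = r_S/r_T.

15.1

S_{S/T} = r_S/r_T = (k₁·C_R^2)/(k₂·C_R^0.5) = (k₁/k₂)·C_R^1.5.
= (0.175×7.320^2) / (0.229×7.320^0.5) = 9.377/0.6196 = 15.1.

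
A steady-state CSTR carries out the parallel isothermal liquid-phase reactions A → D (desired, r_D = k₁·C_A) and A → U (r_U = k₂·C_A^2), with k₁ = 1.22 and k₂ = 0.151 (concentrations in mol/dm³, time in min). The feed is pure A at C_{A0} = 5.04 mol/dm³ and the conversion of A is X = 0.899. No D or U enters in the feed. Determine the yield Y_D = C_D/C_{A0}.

0.846

Exit C_A = C_{A0}(1−X) = 5.04×0.101 = 0.5090 mol/dm³.
A CSTR operates uniformly at the exit composition, giving r_D = 0.6210 and r_U = 0.03913 (each k·C_A^n at C_A = 0.5090).
Fraction of consumed A going to D: r_D/(r_D+r_U) = 0.9407.
C_D = 0.9407·C_{A0}·X = 0.9407×5.04×0.899 = 4.26 mol/dm³; Y_D = C_D/C_{A0} = 0.846.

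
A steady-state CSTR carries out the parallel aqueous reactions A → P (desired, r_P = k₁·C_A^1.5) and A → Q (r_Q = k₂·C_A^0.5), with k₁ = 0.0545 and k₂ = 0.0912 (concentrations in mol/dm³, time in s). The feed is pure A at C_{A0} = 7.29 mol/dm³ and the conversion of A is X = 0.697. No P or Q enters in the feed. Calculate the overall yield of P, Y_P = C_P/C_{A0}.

Exit C_A = C_{A0}(1−X) = 7.29×0.303 = 2.209 mol/dm³.
Rates in a CSTR are evaluated at the outlet concentration: r_P = 0.0545×2.209^1.5 = 0.1789, r_Q = 0.0912×2.209^0.5 = 0.1355.
Fraction of consumed A going to P: r_P/(r_P+r_Q) = 0.5690.
C_P = 0.5690·C_{A0}·X = 0.5690×7.29×0.697 = 2.89 mol/dm³; Y_P = C_P/C_{A0} = 0.397.

0.397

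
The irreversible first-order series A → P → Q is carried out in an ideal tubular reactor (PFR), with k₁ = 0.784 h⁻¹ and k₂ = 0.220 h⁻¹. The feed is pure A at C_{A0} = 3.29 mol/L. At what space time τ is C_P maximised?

2.25 h

For first-order series the maximum of C_P occurs at τ_opt = ln(k₂/k₁)/(k₂−k₁).
= ln(0.220/0.784)/(0.220−0.784) = ln(0.2806)/-0.5640 = -1.271/-0.5640 = 2.25 h.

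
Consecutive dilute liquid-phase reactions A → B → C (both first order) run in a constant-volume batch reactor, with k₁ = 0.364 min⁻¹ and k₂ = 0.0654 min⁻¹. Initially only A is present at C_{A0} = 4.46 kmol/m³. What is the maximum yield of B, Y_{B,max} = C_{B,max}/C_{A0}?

For a first-order series the maximum intermediate yield is C_{B,max}/C_{A0} = (k₁/k₂)^[k₂/(k₂−k₁)].
= (0.364/0.0654)^(0.0654/(0.0654−0.364)) = (5.566)^(-0.2190) = 0.6866.

0.687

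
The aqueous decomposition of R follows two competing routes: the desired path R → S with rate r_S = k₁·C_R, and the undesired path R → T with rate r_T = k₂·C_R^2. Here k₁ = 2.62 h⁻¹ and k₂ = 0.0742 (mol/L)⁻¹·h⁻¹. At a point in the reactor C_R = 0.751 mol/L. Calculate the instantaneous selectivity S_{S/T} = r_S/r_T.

47.0

S_{S/T} = r_S/r_T = (k₁·C_R)/(k₂·C_R^2) = (k₁/k₂)·C_R⁻¹.
= (2.62×0.7510) / (0.0742×0.7510^2) = 1.968/0.04185 = 47.0.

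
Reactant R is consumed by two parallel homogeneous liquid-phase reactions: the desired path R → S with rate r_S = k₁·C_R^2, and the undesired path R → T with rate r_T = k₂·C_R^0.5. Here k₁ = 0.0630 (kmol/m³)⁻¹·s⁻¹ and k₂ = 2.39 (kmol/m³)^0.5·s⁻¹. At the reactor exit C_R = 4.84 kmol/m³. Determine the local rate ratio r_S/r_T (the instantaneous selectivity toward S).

S_{S/T} = r_S/r_T = (k₁·C_R^2)/(k₂·C_R^0.5) = (k₁/k₂)·C_R^1.5.
= (0.0630×4.840^2) / (2.39×4.840^0.5) = 1.476/5.258 = 0.281.
Since the desired path is higher order in R, keeping C_R high (PFR or concentrated feed) favours S.

0.281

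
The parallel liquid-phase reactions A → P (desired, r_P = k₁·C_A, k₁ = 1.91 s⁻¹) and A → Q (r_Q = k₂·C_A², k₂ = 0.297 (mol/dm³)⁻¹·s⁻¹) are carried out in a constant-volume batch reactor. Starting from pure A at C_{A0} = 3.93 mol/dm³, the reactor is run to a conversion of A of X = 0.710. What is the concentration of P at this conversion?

C_A = C_{A0}(1−X) = 1.140 mol/dm³.
Along a PFR/batch, dC_P/dC_A = −r_P/(r_P+r_Q) = −k₁/(k₁+k₂·C_A).
Integrating from C_{A0} to C_A: C_P = (1.91/0.297)·ln[(1.91+0.297·3.93)/(1.91+0.297·1.14)] = 6.431·ln(3.077/2.248) = 2.018 mol/dm³.

2.02 mol/dm³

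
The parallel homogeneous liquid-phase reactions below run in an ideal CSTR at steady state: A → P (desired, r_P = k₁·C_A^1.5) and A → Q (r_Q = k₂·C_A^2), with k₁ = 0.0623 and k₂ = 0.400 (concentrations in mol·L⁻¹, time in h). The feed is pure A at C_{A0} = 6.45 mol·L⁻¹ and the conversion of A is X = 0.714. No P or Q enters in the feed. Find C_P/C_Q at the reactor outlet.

Exit C_A = C_{A0}(1−X) = 6.45×0.286 = 1.845 mol·L⁻¹.
A CSTR operates uniformly at the exit composition, giving r_P = 0.1561 and r_Q = 1.361 (each k·C_A^n at C_A = 1.845).
Overall selectivity = C_P/C_Q = r_Pτ/(r_Qτ) = r_P/r_Q = 0.115.

0.115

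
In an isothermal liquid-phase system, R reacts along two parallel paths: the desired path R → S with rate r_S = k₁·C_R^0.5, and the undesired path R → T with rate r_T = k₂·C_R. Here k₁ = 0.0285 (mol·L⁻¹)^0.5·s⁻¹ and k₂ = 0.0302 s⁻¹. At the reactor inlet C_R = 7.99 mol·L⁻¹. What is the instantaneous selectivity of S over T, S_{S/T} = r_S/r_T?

S_{S/T} = r_S/r_T = (k₁·C_R^0.5)/(k₂·C_R) = (k₁/k₂)·C_R^-0.5.
= (0.0285×7.990^0.5) / (0.0302×7.990) = 0.08056/0.2413 = 0.334.
The undesired path is higher order in R, so low C_R (CSTR or dilute feed) favours S.

0.334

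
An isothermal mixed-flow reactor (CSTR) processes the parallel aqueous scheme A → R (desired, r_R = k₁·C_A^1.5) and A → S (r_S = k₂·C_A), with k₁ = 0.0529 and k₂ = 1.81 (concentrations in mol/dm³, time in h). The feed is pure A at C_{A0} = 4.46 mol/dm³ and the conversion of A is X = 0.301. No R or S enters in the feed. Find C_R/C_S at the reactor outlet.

0.0516

Exit C_A = C_{A0}(1−X) = 4.46×0.699 = 3.118 mol/dm³.
Rates in a CSTR are evaluated at the outlet concentration: r_R = 0.0529×3.118^1.5 = 0.2912, r_S = 1.81×3.118 = 5.643.
Overall selectivity = C_R/C_S = r_Rτ/(r_Sτ) = r_R/r_S = 0.0516.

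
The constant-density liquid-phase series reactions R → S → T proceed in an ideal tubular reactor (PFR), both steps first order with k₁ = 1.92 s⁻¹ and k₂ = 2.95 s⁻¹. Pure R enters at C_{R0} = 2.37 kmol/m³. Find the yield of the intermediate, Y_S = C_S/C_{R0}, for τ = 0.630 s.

0.265

Solving the coupled first-order balances gives C_S(τ) = [k₁/(k₂−k₁)]·C_{R0}·(e^(−k₁τ) − e^(−k₂τ)).
e^(−k₁τ) = e^(−1.92×0.630) = e^(−1.210) = 0.2983; e^(−k₂τ) = e^(−1.859) = 0.1559.
C_S = 1.92×2.37/(2.95−1.92) × (0.2983−0.1559) = 4.418×0.1424 = 0.6291 kmol/m³.
Y_S = C_S/C_{R0} = 0.6291/2.37 = 0.265.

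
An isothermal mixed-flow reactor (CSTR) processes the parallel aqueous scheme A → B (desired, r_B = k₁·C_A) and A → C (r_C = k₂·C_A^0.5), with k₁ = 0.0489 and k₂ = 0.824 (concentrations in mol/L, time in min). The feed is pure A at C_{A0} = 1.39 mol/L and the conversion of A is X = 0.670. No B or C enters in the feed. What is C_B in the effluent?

Exit C_A = C_{A0}(1−X) = 1.39×0.330 = 0.4587 mol/L.
A CSTR operates uniformly at the exit composition, giving r_B = 0.02243 and r_C = 0.5581 (each k·C_A^n at C_A = 0.4587).
Fraction of consumed A going to B: r_B/(r_B+r_C) = 0.03864.
C_B = 0.03864·C_{A0}·X = 0.03864×1.39×0.670 = 0.0360 mol/L.

0.0360 mol/L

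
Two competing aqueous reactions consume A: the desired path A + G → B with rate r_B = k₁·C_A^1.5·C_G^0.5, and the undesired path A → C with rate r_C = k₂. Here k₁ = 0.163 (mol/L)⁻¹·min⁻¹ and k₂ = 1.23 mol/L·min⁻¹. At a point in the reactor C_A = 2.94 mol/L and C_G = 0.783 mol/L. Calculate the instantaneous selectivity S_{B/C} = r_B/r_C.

0.591

S_{B/C} = r_B/r_C = (k₁·C_A^1.5·C_G^0.5)/(k₂) = (k₁/k₂)·C_A^1.5·C_G^0.5.
= (0.163×2.940^1.5×0.7830^0.5) / (1.23) = 0.7271/1.230 = 0.591.
Since the desired path is higher order in A, keeping C_A high (PFR or concentrated feed) favours B.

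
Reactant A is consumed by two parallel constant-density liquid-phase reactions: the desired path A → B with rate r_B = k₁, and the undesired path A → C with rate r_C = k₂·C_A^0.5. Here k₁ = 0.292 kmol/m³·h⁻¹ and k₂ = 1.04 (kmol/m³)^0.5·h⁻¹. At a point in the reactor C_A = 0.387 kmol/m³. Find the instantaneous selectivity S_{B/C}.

0.451

S_{B/C} = r_B/r_C = (k₁)/(k₂·C_A^0.5) = (k₁/k₂)·C_A^-0.5.
= (0.292) / (1.04×0.3870^0.5) = 0.2920/0.6470 = 0.451.
The undesired path is higher order in A, so low C_A (CSTR or dilute feed) favours B.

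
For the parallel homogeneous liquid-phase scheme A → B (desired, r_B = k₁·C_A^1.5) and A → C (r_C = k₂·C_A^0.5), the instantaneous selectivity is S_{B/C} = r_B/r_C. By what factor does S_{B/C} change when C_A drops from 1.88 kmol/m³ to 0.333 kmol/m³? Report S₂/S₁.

0.177

S_{B/C} = (k₁/k₂)·C_A, so S₂/S₁ = (C_{A,2}/C_{A,1}).
= 0.333/1.88 = 0.177.
Selectivity toward B falls as C_A falls — high-concentration operation is favoured.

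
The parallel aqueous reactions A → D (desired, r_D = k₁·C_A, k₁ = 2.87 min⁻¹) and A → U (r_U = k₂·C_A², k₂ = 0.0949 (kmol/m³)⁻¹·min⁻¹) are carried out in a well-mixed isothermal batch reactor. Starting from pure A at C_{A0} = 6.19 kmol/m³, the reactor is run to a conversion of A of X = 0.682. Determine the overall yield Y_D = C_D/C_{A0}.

0.602

C_A = C_{A0}(1−X) = 1.968 kmol/m³.
Along a PFR/batch, dC_D/dC_A = −r_D/(r_D+r_U) = −k₁/(k₁+k₂·C_A).
Integrating from C_{A0} to C_A: C_D = (2.87/0.0949)·ln[(2.87+0.0949·6.19)/(2.87+0.0949·1.97)] = 30.24·ln(3.457/3.057) = 3.725 kmol/m³.
Y_D = C_D/C_{A0} = 3.725/6.19 = 0.602.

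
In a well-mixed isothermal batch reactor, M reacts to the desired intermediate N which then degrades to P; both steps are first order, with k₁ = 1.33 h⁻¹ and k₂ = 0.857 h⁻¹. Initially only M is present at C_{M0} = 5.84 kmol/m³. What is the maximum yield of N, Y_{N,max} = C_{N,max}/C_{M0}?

Evaluating C_N at t_opt = ln(k₂/k₁)/(k₂−k₁) gives C_{N,max}/C_{M0} = (k₁/k₂)^[k₂/(k₂−k₁)].
= (1.33/0.857)^(0.857/(0.857−1.33)) = (1.552)^(-1.812) = 0.4510.

0.451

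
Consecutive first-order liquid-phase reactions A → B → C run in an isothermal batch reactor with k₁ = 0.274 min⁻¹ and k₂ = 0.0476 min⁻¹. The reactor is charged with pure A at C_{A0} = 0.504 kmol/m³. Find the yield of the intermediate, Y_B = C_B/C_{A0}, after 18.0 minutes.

0.505

The intermediate concentration in a first-order A→B→C sequence is C_B = k₁C_{A0}(e^(−k₁t) − e^(−k₂t))/(k₂−k₁).
e^(−k₁t) = e^(−0.274×18.0) = e^(−4.932) = 0.007212; e^(−k₂t) = e^(−0.8568) = 0.4245.
C_B = 0.274×0.504/(0.0476−0.274) × (0.007212−0.4245) = (-0.6100)×(-0.4173) = 0.2545 kmol/m³.
Y_B = C_B/C_{A0} = 0.2545/0.504 = 0.505.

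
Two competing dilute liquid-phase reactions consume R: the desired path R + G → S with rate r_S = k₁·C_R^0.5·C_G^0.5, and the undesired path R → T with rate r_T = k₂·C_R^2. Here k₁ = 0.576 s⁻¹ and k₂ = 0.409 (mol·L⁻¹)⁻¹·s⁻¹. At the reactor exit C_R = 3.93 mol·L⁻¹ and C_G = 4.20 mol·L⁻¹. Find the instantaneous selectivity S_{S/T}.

S_{S/T} = r_S/r_T = (k₁·C_R^0.5·C_G^0.5)/(k₂·C_R^2) = (k₁/k₂)·C_R^-1.5·C_G^0.5.
= (0.576×3.930^0.5×4.200^0.5) / (0.409×3.930^2) = 2.340/6.317 = 0.370.
The undesired path is higher order in R, so low C_R (CSTR or dilute feed) favours S.

0.370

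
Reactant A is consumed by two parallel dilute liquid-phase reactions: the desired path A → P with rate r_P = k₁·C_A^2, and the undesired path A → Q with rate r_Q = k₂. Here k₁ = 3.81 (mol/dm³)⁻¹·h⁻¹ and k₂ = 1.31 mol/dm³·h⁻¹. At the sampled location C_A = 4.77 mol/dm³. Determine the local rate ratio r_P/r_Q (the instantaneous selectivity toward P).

S_{P/Q} = r_P/r_Q = (k₁·C_A^2)/(k₂) = (k₁/k₂)·C_A^2.
= (3.81×4.770^2) / (1.31) = 86.69/1.310 = 66.2.

66.2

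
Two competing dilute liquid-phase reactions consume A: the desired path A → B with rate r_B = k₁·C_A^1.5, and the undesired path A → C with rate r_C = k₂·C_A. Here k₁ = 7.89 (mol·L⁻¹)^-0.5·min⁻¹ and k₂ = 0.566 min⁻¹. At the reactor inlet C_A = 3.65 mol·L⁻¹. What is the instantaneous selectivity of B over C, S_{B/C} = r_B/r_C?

26.6

S_{B/C} = r_B/r_C = (k₁·C_A^1.5)/(k₂·C_A) = (k₁/k₂)·C_A^0.5.
= (7.89×3.650^1.5) / (0.566×3.650) = 55.02/2.066 = 26.6.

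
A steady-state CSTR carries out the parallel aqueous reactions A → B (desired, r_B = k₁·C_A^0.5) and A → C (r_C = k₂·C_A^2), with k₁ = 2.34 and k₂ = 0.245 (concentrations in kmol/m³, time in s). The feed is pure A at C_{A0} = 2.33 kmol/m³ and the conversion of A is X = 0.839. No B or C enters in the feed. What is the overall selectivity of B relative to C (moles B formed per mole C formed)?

41.6

Exit C_A = C_{A0}(1−X) = 2.33×0.161 = 0.3751 kmol/m³.
In a CSTR the entire volume is at exit conditions, so r_B = 2.34×0.3751^0.5 = 1.433 and r_C = 0.245×0.3751^2 = 0.03448.
Overall selectivity = C_B/C_C = r_Bτ/(r_Cτ) = r_B/r_C = 41.6.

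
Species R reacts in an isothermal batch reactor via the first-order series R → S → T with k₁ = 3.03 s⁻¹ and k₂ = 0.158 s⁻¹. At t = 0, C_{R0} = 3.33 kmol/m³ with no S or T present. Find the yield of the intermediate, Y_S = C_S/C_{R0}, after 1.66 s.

0.805

Solving the coupled first-order balances gives C_S(t) = [k₁/(k₂−k₁)]·C_{R0}·(e^(−k₁t) − e^(−k₂t)).
e^(−k₁t) = e^(−3.03×1.66) = e^(−5.030) = 0.006540; e^(−k₂t) = e^(−0.2623) = 0.7693.
C_S = 3.03×3.33/(0.158−3.03) × (0.006540−0.7693) = (-3.513)×(-0.7628) = 2.680 kmol/m³.
Y_S = C_S/C_{R0} = 2.680/3.33 = 0.805.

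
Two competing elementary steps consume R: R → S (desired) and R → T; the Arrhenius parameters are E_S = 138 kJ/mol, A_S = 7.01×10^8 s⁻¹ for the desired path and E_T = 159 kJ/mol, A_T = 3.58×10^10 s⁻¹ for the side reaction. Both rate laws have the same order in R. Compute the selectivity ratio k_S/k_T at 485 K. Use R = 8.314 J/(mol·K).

3.58

With equal orders, S_{S/T} = k_S/k_T = (A_S/A_T)·exp[(E_T−E_S)/(RT)].
(E_T−E_S)/(RT) = (159−138)×10³/(8.314×485) = 21000/4032 = 5.208.
k_S/k_T = (7.01×10^8/3.58×10^10)·exp(5.208) = 0.01958 × 182.7 = 3.58.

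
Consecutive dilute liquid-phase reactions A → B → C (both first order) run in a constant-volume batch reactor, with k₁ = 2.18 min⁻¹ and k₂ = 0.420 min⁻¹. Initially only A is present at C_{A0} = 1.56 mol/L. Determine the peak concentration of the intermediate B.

For a first-order series the maximum intermediate yield is C_{B,max}/C_{A0} = (k₁/k₂)^[k₂/(k₂−k₁)].
= (2.18/0.420)^(0.420/(0.420−2.18)) = (5.190)^(-0.2386) = 0.6750.
C_{B,max} = 0.6750×1.56 = 1.05 mol/L.

1.05 mol/L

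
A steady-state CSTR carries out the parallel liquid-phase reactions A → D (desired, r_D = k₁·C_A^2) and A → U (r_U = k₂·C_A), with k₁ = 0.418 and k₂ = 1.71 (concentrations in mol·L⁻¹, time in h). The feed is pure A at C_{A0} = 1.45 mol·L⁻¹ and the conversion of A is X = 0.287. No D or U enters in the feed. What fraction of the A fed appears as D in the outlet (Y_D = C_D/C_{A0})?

0.0579

Exit C_A = C_{A0}(1−X) = 1.45×0.713 = 1.034 mol·L⁻¹.
Rates in a CSTR are evaluated at the outlet concentration: r_D = 0.418×1.034^2 = 0.4468, r_U = 1.71×1.034 = 1.768.
Fraction of consumed A going to D: r_D/(r_D+r_U) = 0.2017.
C_D = 0.2017·C_{A0}·X = 0.2017×1.45×0.287 = 0.0840 mol·L⁻¹; Y_D = C_D/C_{A0} = 0.0579.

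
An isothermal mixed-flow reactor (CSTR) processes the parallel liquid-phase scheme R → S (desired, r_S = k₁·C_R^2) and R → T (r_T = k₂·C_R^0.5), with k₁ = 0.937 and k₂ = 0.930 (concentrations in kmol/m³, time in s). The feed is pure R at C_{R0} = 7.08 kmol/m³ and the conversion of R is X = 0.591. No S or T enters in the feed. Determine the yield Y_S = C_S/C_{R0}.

Exit C_R = C_{R0}(1−X) = 7.08×0.409 = 2.896 kmol/m³.
A CSTR operates uniformly at the exit composition, giving r_S = 7.857 and r_T = 1.583 (each k·C_R^n at C_R = 2.896).
Fraction of consumed R going to S: r_S/(r_S+r_T) = 0.8323.
C_S = 0.8323·C_{R0}·X = 0.8323×7.08×0.591 = 3.48 kmol/m³; Y_S = C_S/C_{R0} = 0.492.

0.492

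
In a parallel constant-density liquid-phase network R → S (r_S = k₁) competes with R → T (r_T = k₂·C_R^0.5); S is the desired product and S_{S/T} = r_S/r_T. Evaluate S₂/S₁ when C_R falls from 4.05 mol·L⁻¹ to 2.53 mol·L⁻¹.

1.27

S_{S/T} = (k₁/k₂)·C_R^-0.5, so S₂/S₁ = (C_{R,2}/C_{R,1})^-0.5.
= (2.53/4.05)^(-0.5) = (0.6247)^(-0.5) = 1.27.
Selectivity toward S rises as C_R falls — low-concentration operation is favoured.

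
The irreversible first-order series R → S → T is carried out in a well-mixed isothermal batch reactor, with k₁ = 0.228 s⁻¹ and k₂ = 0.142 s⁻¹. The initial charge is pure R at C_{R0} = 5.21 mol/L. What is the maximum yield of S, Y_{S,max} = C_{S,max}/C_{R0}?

0.458

For a first-order series the maximum intermediate yield is C_{S,max}/C_{R0} = (k₁/k₂)^[k₂/(k₂−k₁)].
= (0.228/0.142)^(0.142/(0.142−0.228)) = (1.606)^(-1.651) = 0.4576.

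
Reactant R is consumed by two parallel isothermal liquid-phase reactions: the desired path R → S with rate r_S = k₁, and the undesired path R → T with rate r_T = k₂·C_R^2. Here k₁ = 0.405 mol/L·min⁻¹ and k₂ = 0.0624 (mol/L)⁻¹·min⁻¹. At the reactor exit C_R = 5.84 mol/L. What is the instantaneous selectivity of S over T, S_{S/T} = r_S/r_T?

0.190

S_{S/T} = r_S/r_T = (k₁)/(k₂·C_R^2) = (k₁/k₂)·C_R^-2.
= (0.405) / (0.0624×5.840^2) = 0.4050/2.128 = 0.190.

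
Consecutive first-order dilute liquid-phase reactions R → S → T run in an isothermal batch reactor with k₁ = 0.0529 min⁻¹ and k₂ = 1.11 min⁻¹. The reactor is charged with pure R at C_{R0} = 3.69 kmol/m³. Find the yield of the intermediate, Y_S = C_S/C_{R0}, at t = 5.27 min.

Solving the coupled first-order balances gives C_S(t) = [k₁/(k₂−k₁)]·C_{R0}·(e^(−k₁t) − e^(−k₂t)).
e^(−k₁t) = e^(−0.0529×5.27) = e^(−0.2788) = 0.7567; e^(−k₂t) = e^(−5.850) = 0.002881.
C_S = 0.0529×3.69/(1.11−0.0529) × (0.7567−0.002881) = 0.1847×0.7538 = 0.1392 kmol/m³.
Y_S = C_S/C_{R0} = 0.1392/3.69 = 0.0377.

0.0377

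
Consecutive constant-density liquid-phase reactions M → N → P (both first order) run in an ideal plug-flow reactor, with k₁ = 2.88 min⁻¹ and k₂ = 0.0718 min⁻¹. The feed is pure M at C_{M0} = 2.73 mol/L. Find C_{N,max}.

2.48 mol/L

For a first-order series the maximum intermediate yield is C_{N,max}/C_{M0} = (k₁/k₂)^[k₂/(k₂−k₁)].
= (2.88/0.0718)^(0.0718/(0.0718−2.88)) = (40.11)^(-0.02557) = 0.9099.
C_{N,max} = 0.9099×2.73 = 2.48 mol/L.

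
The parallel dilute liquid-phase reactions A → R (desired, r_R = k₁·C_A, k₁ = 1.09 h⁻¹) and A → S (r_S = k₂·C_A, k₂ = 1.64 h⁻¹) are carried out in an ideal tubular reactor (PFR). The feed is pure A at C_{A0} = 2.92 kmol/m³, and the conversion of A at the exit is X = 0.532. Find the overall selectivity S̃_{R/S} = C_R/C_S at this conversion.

0.665

C_A = C_{A0}(1−X) = 1.367 kmol/m³.
Both paths are first order in A, so the instantaneous fraction to R is constant: dC_R/d(−C_A) = k₁/(k₁+k₂) = 0.3993.
C_R = 0.3993·(C_{A0}−C_A) = 0.3993×1.553 = 0.620 kmol/m³.
C_S = (C_{A0}−C_A)−C_R = 0.9332 kmol/m³; S̃_{R/S} = 0.6202/0.9332 = 0.665.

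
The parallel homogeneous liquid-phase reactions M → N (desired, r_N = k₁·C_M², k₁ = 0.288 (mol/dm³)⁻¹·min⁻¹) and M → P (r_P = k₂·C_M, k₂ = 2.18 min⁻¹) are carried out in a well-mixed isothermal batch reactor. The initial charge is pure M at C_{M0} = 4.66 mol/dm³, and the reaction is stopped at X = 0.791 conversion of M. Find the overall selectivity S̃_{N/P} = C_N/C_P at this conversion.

0.358

C_M = C_{M0}(1−X) = 0.9739 mol/dm³.
Along a PFR/batch, dC_P/dC_M = −r_P/(r_N+r_P) = −k₂/(k₂+k₁·C_M).
Integrating from C_{M0} to C_M: C_P = (2.18/0.288)·ln[(2.18+0.288·4.66)/(2.18+0.288·0.974)] = 7.569·ln(3.522/2.460) = 2.715 mol/dm³.
Then C_N = (C_{M0}−C_M) − C_P = 3.686 − 2.715 = 0.9710 mol/dm³.
S̃_{N/P} = C_N/C_P = 0.9710/2.715 = 0.358.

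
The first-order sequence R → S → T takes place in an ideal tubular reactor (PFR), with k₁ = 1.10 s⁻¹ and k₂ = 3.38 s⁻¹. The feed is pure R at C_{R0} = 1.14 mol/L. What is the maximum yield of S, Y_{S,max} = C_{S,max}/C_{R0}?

0.189

At the optimum, C_{S,max}/C_{R0} = (k₁/k₂)^[k₂/(k₂−k₁)].
= (1.10/3.38)^(3.38/(3.38−1.10)) = (0.3254)^(1.482) = 0.1894.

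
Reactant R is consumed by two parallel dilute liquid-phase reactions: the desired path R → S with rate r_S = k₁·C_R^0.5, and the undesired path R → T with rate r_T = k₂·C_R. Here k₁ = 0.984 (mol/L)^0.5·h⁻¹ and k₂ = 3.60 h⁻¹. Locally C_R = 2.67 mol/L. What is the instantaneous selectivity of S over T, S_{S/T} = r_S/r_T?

S_{S/T} = r_S/r_T = (k₁·C_R^0.5)/(k₂·C_R) = (k₁/k₂)·C_R^-0.5.
= (0.984×2.670^0.5) / (3.60×2.670) = 1.608/9.612 = 0.167.

0.167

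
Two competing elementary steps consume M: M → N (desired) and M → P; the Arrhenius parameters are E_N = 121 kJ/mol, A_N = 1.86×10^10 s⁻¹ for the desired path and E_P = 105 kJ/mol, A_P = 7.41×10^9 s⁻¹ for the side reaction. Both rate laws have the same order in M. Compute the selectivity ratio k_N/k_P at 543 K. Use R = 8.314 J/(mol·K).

0.0725

With equal orders, S_{N/P} = k_N/k_P = (A_N/A_P)·exp[(E_P−E_N)/(RT)].
(E_P−E_N)/(RT) = (105−121)×10³/(8.314×543) = -16000/4515 = -3.544.
k_N/k_P = (1.86×10^10/7.41×10^9)·exp(-3.544) = 2.510 × 0.02889 = 0.0725.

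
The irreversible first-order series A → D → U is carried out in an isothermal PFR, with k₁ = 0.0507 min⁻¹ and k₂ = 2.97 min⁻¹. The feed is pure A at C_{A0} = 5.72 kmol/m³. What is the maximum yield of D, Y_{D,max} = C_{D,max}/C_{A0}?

0.0159

For a first-order series the maximum intermediate yield is C_{D,max}/C_{A0} = (k₁/k₂)^[k₂/(k₂−k₁)].
= (0.0507/2.97)^(2.97/(2.97−0.0507)) = (0.01707)^(1.017) = 0.01591.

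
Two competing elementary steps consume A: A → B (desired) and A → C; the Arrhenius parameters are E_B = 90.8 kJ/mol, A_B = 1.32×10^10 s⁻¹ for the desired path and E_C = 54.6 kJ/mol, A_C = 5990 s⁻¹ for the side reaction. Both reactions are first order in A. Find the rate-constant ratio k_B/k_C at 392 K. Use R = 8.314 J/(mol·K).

33.1

Since both paths have the same order in A, the concentration cancels and S_{B/C} = k_B/k_C = (A_B/A_C)·exp[(E_C−E_B)/(RT)].
(E_C−E_B)/(RT) = (54.6−90.8)×10³/(8.314×392) = -36200/3259 = -11.11.
k_B/k_C = (1.32×10^10/5990)·exp(-11.11) = 2.204×10^6 × 1.500×10^-5 = 33.1.
Since E_B > E_C, raising the temperature improves selectivity toward B.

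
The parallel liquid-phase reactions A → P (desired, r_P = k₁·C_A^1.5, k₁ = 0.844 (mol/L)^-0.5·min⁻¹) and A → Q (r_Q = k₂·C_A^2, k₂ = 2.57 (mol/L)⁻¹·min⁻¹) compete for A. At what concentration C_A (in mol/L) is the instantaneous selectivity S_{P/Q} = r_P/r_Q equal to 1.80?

S_{P/Q} = (k₁/k₂)·C_A^-0.5 ⇒ C_A = (S·k₂/k₁)^(-2).
= (1.80×2.57/0.844)^(-2) = (5.481)^(-2) = 0.0333 mol/L.

0.0333 mol/L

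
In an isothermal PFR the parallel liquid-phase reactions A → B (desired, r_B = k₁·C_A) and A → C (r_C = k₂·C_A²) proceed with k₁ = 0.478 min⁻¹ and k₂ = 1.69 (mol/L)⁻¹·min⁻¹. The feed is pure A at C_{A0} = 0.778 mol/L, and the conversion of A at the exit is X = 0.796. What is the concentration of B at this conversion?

C_A = C_{A0}(1−X) = 0.1587 mol/L.
Along a PFR/batch, dC_B/dC_A = −r_B/(r_B+r_C) = −k₁/(k₁+k₂·C_A).
Integrating from C_{A0} to C_A: C_B = (0.478/1.69)·ln[(0.478+1.69·0.778)/(0.478+1.69·0.159)] = 0.2828·ln(1.793/0.7462) = 0.2479 mol/L.

0.248 mol/L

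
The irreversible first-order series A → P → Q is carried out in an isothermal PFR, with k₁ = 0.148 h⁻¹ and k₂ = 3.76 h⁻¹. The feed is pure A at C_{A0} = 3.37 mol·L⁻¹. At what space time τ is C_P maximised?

0.896 h

For first-order series the maximum of C_P occurs at τ_opt = ln(k₂/k₁)/(k₂−k₁).
= ln(3.76/0.148)/(3.76−0.148) = ln(25.41)/3.612 = 3.235/3.612 = 0.896 h.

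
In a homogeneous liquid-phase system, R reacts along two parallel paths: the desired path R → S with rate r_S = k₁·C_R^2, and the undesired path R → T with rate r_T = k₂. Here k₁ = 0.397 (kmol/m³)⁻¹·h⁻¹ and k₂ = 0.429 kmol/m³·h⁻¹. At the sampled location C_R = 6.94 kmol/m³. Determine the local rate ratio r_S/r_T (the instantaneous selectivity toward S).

S_{S/T} = r_S/r_T = (k₁·C_R^2)/(k₂) = (k₁/k₂)·C_R^2.
= (0.397×6.940^2) / (0.429) = 19.12/0.4290 = 44.6.
Since the desired path is higher order in R, keeping C_R high (PFR or concentrated feed) favours S.

44.6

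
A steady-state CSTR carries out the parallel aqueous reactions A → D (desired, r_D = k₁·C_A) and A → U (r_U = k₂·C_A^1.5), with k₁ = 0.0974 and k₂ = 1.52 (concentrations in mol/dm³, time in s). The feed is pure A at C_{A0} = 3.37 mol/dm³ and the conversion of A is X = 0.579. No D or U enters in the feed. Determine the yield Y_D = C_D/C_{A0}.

0.0296

Exit C_A = C_{A0}(1−X) = 3.37×0.421 = 1.419 mol/dm³.
In a CSTR the entire volume is at exit conditions, so r_D = 0.0974×1.419 = 0.1382 and r_U = 1.52×1.419^1.5 = 2.569.
Fraction of consumed A going to D: r_D/(r_D+r_U) = 0.05105.
C_D = 0.05105·C_{A0}·X = 0.05105×3.37×0.579 = 0.0996 mol/dm³; Y_D = C_D/C_{A0} = 0.0296.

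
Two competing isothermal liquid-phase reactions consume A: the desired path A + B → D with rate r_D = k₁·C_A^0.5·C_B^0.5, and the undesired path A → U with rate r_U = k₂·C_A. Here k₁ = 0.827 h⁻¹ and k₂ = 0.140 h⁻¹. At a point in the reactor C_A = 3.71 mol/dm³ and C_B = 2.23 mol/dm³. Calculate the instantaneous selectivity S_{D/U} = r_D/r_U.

S_{D/U} = r_D/r_U = (k₁·C_A^0.5·C_B^0.5)/(k₂·C_A) = (k₁/k₂)·C_A^-0.5·C_B^0.5.
= (0.827×3.710^0.5×2.230^0.5) / (0.140×3.710) = 2.379/0.5194 = 4.58.

4.58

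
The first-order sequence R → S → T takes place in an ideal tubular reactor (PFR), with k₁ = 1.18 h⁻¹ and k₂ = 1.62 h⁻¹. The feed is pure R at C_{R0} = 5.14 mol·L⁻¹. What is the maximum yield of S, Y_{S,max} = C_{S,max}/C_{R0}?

For a first-order series the maximum intermediate yield is C_{S,max}/C_{R0} = (k₁/k₂)^[k₂/(k₂−k₁)].
= (1.18/1.62)^(1.62/(1.62−1.18)) = (0.7284)^(3.682) = 0.3114.

0.311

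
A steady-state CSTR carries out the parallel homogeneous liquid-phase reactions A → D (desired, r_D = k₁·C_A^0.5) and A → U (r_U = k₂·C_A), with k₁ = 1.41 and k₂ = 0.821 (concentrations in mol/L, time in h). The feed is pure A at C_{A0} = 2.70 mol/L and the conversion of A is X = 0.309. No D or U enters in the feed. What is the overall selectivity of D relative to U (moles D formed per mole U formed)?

1.26

Exit C_A = C_{A0}(1−X) = 2.70×0.691 = 1.866 mol/L.
Rates in a CSTR are evaluated at the outlet concentration: r_D = 1.41×1.866^0.5 = 1.926, r_U = 0.821×1.866 = 1.532.
Overall selectivity = C_D/C_U = r_Dτ/(r_Uτ) = r_D/r_U = 1.26.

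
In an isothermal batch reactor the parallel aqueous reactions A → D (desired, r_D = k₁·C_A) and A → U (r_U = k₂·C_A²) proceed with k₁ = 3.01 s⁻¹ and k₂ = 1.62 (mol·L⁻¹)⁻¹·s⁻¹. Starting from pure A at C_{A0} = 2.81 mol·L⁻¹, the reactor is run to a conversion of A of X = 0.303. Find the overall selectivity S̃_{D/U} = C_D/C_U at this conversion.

C_A = C_{A0}(1−X) = 1.959 mol·L⁻¹.
Along a PFR/batch, dC_D/dC_A = −r_D/(r_D+r_U) = −k₁/(k₁+k₂·C_A).
Integrating from C_{A0} to C_A: C_D = (3.01/1.62)·ln[(3.01+1.62·2.81)/(3.01+1.62·1.96)] = 1.858·ln(7.562/6.183) = 0.3742 mol·L⁻¹.
C_U = (C_{A0}−C_A)−C_D = 0.4773 mol·L⁻¹; S̃_{D/U} = 0.3742/0.4773 = 0.784.

0.784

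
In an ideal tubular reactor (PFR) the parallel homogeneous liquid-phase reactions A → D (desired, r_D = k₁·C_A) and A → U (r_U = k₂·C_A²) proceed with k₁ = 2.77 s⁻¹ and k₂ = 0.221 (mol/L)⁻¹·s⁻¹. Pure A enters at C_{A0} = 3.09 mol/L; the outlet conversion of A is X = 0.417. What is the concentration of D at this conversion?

1.08 mol/L

C_A = C_{A0}(1−X) = 1.801 mol/L.
Along a PFR/batch, dC_D/dC_A = −r_D/(r_D+r_U) = −k₁/(k₁+k₂·C_A).
Integrating from C_{A0} to C_A: C_D = (2.77/0.221)·ln[(2.77+0.221·3.09)/(2.77+0.221·1.80)] = 12.53·ln(3.453/3.168) = 1.079 mol/L.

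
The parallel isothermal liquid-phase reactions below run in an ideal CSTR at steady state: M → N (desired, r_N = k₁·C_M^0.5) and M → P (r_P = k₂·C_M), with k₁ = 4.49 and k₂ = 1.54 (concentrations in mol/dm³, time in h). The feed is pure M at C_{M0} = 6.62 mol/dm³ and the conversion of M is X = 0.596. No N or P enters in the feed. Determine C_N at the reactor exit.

Exit C_M = C_{M0}(1−X) = 6.62×0.404 = 2.674 mol/dm³.
In a CSTR the entire volume is at exit conditions, so r_N = 4.49×2.674^0.5 = 7.343 and r_P = 1.54×2.674 = 4.119.
Fraction of consumed M going to N: r_N/(r_N+r_P) = 0.6407.
C_N = 0.6407·C_{M0}·X = 0.6407×6.62×0.596 = 2.53 mol/dm³.

2.53 mol/dm³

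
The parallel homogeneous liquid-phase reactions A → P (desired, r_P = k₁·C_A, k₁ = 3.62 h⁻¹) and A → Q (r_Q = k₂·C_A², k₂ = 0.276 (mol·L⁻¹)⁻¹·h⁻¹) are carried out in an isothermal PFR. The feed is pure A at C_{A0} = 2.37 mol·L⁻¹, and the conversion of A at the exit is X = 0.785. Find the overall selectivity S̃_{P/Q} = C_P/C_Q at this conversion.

9.24

C_A = C_{A0}(1−X) = 0.5095 mol·L⁻¹.
Along a PFR/batch, dC_P/dC_A = −r_P/(r_P+r_Q) = −k₁/(k₁+k₂·C_A).
Integrating from C_{A0} to C_A: C_P = (3.62/0.276)·ln[(3.62+0.276·2.37)/(3.62+0.276·0.510)] = 13.12·ln(4.274/3.761) = 1.679 mol·L⁻¹.
C_Q = (C_{A0}−C_A)−C_P = 0.1817 mol·L⁻¹; S̃_{P/Q} = 1.679/0.1817 = 9.24.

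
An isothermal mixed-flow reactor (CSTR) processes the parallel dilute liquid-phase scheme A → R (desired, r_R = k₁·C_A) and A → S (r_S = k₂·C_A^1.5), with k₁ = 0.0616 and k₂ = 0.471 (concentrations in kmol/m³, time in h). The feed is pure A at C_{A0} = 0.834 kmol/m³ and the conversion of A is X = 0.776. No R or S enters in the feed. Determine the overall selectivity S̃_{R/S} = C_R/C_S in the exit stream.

0.303

Exit C_A = C_{A0}(1−X) = 0.834×0.224 = 0.1868 kmol/m³.
In a CSTR the entire volume is at exit conditions, so r_R = 0.0616×0.1868 = 0.01151 and r_S = 0.471×0.1868^1.5 = 0.03803.
Overall selectivity = C_R/C_S = r_Rτ/(r_Sτ) = r_R/r_S = 0.303.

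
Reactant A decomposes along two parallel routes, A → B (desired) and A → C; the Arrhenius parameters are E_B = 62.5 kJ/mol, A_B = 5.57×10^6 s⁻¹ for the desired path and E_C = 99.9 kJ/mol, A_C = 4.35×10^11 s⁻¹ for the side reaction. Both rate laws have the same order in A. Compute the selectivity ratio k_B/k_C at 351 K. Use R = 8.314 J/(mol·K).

4.71

Since both paths have the same order in A, the concentration cancels and S_{B/C} = k_B/k_C = (A_B/A_C)·exp[(E_C−E_B)/(RT)].
(E_C−E_B)/(RT) = (99.9−62.5)×10³/(8.314×351) = 37400/2918 = 12.82.
k_B/k_C = (5.57×10^6/4.35×10^11)·exp(12.82) = 1.280×10^-5 × 3.681×10^5 = 4.71.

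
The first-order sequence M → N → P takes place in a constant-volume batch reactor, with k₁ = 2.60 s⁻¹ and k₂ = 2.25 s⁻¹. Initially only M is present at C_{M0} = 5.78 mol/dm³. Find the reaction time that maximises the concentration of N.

For first-order series the maximum of C_N occurs at t_opt = ln(k₂/k₁)/(k₂−k₁).
= ln(2.25/2.60)/(2.25−2.60) = ln(0.8654)/-0.3500 = -0.1446/-0.3500 = 0.413 s.

0.413 s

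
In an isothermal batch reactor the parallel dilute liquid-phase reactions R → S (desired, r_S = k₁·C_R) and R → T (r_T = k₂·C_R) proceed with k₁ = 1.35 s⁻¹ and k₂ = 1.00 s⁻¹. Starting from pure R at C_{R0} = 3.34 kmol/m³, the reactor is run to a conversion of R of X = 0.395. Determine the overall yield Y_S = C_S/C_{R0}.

C_R = C_{R0}(1−X) = 2.021 kmol/m³.
Both paths are first order in R, so the instantaneous fraction to S is constant: dC_S/d(−C_R) = k₁/(k₁+k₂) = 0.5745.
C_S = 0.5745·(C_{R0}−C_R) = 0.5745×1.319 = 0.758 kmol/m³.
Y_S = C_S/C_{R0} = 0.7579/3.34 = 0.227.

0.227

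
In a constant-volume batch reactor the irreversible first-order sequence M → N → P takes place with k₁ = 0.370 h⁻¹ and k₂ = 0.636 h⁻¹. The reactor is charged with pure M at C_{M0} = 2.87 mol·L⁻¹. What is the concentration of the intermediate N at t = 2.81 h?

For first-order series with pure M initially, C_N(t) = k₁C_{M0}/(k₂−k₁)·(e^(−k₁t) − e^(−k₂t)).
e^(−k₁t) = e^(−0.370×2.81) = e^(−1.040) = 0.3536; e^(−k₂t) = e^(−1.787) = 0.1674.
C_N = 0.370×2.87/(0.636−0.370) × (0.3536−0.1674) = 3.992×0.1861 = 0.7430 mol·L⁻¹.

0.743 mol·L⁻¹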